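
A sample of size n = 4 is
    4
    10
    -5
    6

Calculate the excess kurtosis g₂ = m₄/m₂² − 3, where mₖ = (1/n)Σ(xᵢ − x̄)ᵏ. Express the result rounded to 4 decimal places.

-0.9662

x̄ = 3.7500
Σ(xᵢ − x̄)² = 120.7500 ⇒ m₂ = 30.18750
Σ(xᵢ − x̄)⁴ = 7413.3281 ⇒ m₄ = 1853.33203
m₂² = 911.28516
g₂ = m₄/m₂² − 3 = 2.03376 − 3 ≈ -0.9662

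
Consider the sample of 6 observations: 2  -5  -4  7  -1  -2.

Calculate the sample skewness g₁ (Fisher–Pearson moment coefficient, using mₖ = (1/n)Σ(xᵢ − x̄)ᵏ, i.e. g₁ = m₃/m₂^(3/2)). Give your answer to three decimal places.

0.763

x̄ = (2 - 5 - 4 + 7 - 1 - 2) / 6 = -0.5000
deviations (xᵢ − x̄): 2.5000, -4.5000, -3.5000, 7.5000, -0.5000, -1.5000
Σ(xᵢ − x̄)² = 97.5000 ⇒ m₂ = 97.5000/6 = 16.25000
Σ(xᵢ − x̄)³ = 300.0000 ⇒ m₃ = 300.0000/6 = 50.00000
m₂^(3/2) = 16.25000^(1.5) = 65.50584
g₁ = m₃ / m₂^(3/2) = 50.00000 / 65.50584 ≈ 0.763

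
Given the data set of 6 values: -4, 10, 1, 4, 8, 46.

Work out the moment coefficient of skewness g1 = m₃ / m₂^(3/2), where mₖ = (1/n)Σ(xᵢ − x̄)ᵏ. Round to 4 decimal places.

1.4779

x̄ = (-4 + 10 + 1 + 4 + 8 + 46) / 6 = 10.8333
deviations (xᵢ − x̄): -14.8333, -0.8333, -9.8333, -6.8333, -2.8333, 35.1667
Σ(xᵢ − x̄)² = 1608.8333 ⇒ m₂ = 1608.8333/6 = 268.13889
Σ(xᵢ − x̄)³ = 38933.4444 ⇒ m₃ = 38933.4444/6 = 6488.90741
m₂^(3/2) = 268.13889^(1.5) = 4390.76009
g1 = m₃ / m₂^(3/2) = 6488.90741 / 4390.76009 ≈ 1.4779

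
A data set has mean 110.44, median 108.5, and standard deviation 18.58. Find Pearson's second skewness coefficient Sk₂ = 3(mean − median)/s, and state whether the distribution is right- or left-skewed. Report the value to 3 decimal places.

0.313, right-skewed

Sk₂ = 3(110.44 − 108.5) / 18.58 = 3 × 1.9400 / 18.58
    = 5.8200 / 18.58 ≈ 0.313
Sk₂ > 0 ⇒ mean > median ⇒ right-skewed (positive skew).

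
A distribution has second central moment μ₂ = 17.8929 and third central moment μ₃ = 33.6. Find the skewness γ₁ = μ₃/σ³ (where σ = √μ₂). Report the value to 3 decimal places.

0.444

σ = √μ₂ = √17.8929 = 4.23000
σ³ = μ₂^(3/2) = 75.68697
γ₁ = μ₃/σ³ = 33.6 / 75.68697 ≈ 0.444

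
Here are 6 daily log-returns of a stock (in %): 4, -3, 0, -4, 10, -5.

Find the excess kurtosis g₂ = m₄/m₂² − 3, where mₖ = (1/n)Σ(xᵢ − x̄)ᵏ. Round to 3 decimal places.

x̄ = 0.3333
Σ(xᵢ − x̄)² = 165.3333 ⇒ m₂ = 27.55556
Σ(xᵢ − x̄)⁴ = 10197.7778 ⇒ m₄ = 1699.62963
m₂² = 759.30864
g₂ = m₄/m₂² − 3 = 2.23839 − 3 ≈ -0.762

-0.762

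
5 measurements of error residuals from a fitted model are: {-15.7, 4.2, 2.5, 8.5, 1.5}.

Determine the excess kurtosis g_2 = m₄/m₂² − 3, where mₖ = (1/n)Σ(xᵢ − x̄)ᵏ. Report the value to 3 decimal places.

x̄ = 0.2000
Σ(xᵢ − x̄)² = 344.6800 ⇒ m₂ = 68.93600
Σ(xᵢ − x̄)⁴ = 68945.5684 ⇒ m₄ = 13789.11368
m₂² = 4752.17210
g_2 = m₄/m₂² − 3 = 2.90164 − 3 ≈ -0.098

-0.098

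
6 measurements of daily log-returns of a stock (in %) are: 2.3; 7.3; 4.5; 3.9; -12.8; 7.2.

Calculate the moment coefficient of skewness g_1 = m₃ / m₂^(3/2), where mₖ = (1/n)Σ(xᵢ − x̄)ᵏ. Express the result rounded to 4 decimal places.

-1.5278

x̄ = (2.3 + 7.3 + 4.5 + 3.9 - 12.8 + 7.2) / 6 = 2.0667
deviations (xᵢ − x̄): 0.2333, 5.2333, 2.4333, 1.8333, -14.8667, 5.1333
Σ(xᵢ − x̄)² = 284.0933 ⇒ m₂ = 284.0933/6 = 47.34889
Σ(xᵢ − x̄)³ = -2986.6164 ⇒ m₃ = -2986.6164/6 = -497.76941
m₂^(3/2) = 47.34889^(1.5) = 325.81021
g_1 = m₃ / m₂^(3/2) = -497.76941 / 325.81021 ≈ -1.5278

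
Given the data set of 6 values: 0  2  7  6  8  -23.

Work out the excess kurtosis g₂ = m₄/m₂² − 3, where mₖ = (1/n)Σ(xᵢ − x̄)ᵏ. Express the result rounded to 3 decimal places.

0.711

x̄ = 0.0000
Σ(xᵢ − x̄)² = 682.0000 ⇒ m₂ = 113.66667
Σ(xᵢ − x̄)⁴ = 287650.0000 ⇒ m₄ = 47941.66667
m₂² = 12920.11111
g₂ = m₄/m₂² − 3 = 3.71062 − 3 ≈ 0.711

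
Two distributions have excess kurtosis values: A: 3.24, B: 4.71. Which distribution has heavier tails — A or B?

Higher excess kurtosis ⇒ heavier tails relative to the normal distribution.
3.24 vs 4.71: the larger is 4.71, so B has heavier tails.

B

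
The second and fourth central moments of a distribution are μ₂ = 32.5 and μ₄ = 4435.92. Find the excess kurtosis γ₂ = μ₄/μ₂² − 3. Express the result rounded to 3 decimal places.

1.200

μ₂² = 32.5² = 1056.25000
μ₄/μ₂² = 4435.92 / 1056.25000 = 4.19969
γ₂ = 4.19969 − 3 ≈ 1.200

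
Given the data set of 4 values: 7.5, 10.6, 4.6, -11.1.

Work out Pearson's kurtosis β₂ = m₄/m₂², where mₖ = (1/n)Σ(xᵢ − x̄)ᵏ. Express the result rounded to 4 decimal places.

2.1729

x̄ = 2.9000
Σ(xᵢ − x̄)² = 279.3400 ⇒ m₂ = 69.83500
Σ(xᵢ − x̄)⁴ = 42387.4018 ⇒ m₄ = 10596.85045
m₂² = 4876.92722
β₂ = m₄/m₂² = 10596.85045 / 4876.92722 ≈ 2.1729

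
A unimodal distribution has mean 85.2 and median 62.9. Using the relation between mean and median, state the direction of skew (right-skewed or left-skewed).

mean − median = 85.2 − 62.9 = 22.3
mean > median ⇒ the longer tail is on the right ⇒ right-skewed (positively skewed).

right-skewed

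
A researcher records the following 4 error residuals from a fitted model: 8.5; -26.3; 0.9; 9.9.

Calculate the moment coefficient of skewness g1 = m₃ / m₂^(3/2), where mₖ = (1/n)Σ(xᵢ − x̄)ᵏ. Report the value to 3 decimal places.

x̄ = (8.5 - 26.3 + 0.9 + 9.9) / 4 = -1.7500
deviations (xᵢ − x̄): 10.2500, -24.5500, 2.6500, 11.6500
Σ(xᵢ − x̄)² = 850.5100 ⇒ m₂ = 850.5100/4 = 212.62750
Σ(xᵢ − x̄)³ = -12119.6790 ⇒ m₃ = -12119.6790/4 = -3029.91975
m₂^(3/2) = 212.62750^(1.5) = 3100.48154
g1 = m₃ / m₂^(3/2) = -3029.91975 / 3100.48154 ≈ -0.977

-0.977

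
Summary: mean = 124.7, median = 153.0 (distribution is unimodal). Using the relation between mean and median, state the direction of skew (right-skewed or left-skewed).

left-skewed

mean − median = 124.7 − 153.0 = -28.3
mean < median ⇒ the longer tail is on the left ⇒ left-skewed (negatively skewed).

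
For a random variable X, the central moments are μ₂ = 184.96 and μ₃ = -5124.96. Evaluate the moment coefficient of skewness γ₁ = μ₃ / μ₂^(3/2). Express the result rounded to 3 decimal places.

σ = √μ₂ = √184.96 = 13.60000
σ³ = μ₂^(3/2) = 2515.45600
γ₁ = μ₃/σ³ = -5124.96 / 2515.45600 ≈ -2.037

-2.037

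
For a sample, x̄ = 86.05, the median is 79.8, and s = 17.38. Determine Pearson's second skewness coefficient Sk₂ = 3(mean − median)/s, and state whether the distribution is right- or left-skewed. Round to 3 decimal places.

1.079, right-skewed

Sk₂ = 3(86.05 − 79.8) / 17.38 = 3 × 6.2500 / 17.38
    = 18.7500 / 17.38 ≈ 1.079
Sk₂ > 0 ⇒ mean > median ⇒ right-skewed (positive skew).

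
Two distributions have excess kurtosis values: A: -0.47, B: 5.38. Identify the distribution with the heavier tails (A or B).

Higher excess kurtosis ⇒ heavier tails relative to the normal distribution.
-0.47 vs 5.38: the larger is 5.38, so B has heavier tails. (B is leptokurtic — heavier-than-normal tails; the other is platykurtic.)

B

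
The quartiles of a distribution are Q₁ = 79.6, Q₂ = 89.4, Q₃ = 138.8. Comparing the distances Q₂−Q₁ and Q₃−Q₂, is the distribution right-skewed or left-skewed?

Q₂ − Q₁ = 9.8;  Q₃ − Q₂ = 49.4
Q₃ − Q₂ > Q₂ − Q₁ ⇒ the upper half is more spread out ⇒ right-skewed.

right-skewed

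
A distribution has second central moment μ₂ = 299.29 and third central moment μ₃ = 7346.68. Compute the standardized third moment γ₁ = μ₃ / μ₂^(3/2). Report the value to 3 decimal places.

1.419

σ = √μ₂ = √299.29 = 17.30000
σ³ = μ₂^(3/2) = 5177.71700
γ₁ = μ₃/σ³ = 7346.68 / 5177.71700 ≈ 1.419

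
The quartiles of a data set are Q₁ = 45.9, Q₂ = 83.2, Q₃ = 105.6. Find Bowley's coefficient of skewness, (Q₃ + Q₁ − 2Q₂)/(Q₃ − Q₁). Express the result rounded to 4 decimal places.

-0.2496

numerator: Q₃ + Q₁ − 2Q₂ = 105.6 + 45.9 − 2×83.2 = -14.9000
denominator: Q₃ − Q₁ = 105.6 − 45.9 = 59.7000
Bowley skewness = -14.9000 / 59.7000 ≈ -0.2496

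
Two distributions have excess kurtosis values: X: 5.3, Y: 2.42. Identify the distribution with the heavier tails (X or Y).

Higher excess kurtosis ⇒ heavier tails relative to the normal distribution.
5.3 vs 2.42: the larger is 5.3, so X has heavier tails.

X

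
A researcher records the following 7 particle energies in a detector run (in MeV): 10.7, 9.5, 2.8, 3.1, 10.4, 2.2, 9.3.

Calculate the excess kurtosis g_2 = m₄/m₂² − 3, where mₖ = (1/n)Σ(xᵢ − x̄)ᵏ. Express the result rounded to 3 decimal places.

-1.855

x̄ = 6.8571
Σ(xᵢ − x̄)² = 92.5371 ⇒ m₂ = 13.21959
Σ(xᵢ − x̄)⁴ = 1400.6486 ⇒ m₄ = 200.09265
m₂² = 174.75761
g_2 = m₄/m₂² − 3 = 1.14497 − 3 ≈ -1.855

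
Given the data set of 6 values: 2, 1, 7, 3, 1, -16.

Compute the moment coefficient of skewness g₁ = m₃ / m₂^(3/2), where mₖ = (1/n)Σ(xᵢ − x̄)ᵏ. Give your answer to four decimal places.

-1.4579

x̄ = (2 + 1 + 7 + 3 + 1 - 16) / 6 = -0.3333
deviations (xᵢ − x̄): 2.3333, 1.3333, 7.3333, 3.3333, 1.3333, -15.6667
Σ(xᵢ − x̄)² = 319.3333 ⇒ m₂ = 319.3333/6 = 53.22222
Σ(xᵢ − x̄)³ = -3396.4444 ⇒ m₃ = -3396.4444/6 = -566.07407
m₂^(3/2) = 53.22222^(1.5) = 388.27507
g₁ = m₃ / m₂^(3/2) = -566.07407 / 388.27507 ≈ -1.4579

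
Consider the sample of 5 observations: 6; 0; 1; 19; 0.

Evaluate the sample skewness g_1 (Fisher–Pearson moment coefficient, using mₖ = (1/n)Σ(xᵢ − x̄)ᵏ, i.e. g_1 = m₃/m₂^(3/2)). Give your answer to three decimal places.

1.193

x̄ = (6 + 0 + 1 + 19 + 0) / 5 = 5.2000
deviations (xᵢ − x̄): 0.8000, -5.2000, -4.2000, 13.8000, -5.2000
Σ(xᵢ − x̄)² = 262.8000 ⇒ m₂ = 262.8000/5 = 52.56000
Σ(xᵢ − x̄)³ = 2273.2800 ⇒ m₃ = 2273.2800/5 = 454.65600
m₂^(3/2) = 52.56000^(1.5) = 381.05094
g_1 = m₃ / m₂^(3/2) = 454.65600 / 381.05094 ≈ 1.193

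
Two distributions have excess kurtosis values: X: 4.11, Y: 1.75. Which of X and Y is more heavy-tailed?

Higher excess kurtosis ⇒ heavier tails relative to the normal distribution.
4.11 vs 1.75: the larger is 4.11, so X has heavier tails.

X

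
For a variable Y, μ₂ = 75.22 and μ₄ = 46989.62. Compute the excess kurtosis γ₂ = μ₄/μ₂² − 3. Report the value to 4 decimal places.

μ₂² = 75.22² = 5658.04840
μ₄/μ₂² = 46989.62 / 5658.04840 = 8.30492
γ₂ = 8.30492 − 3 ≈ 5.3049

5.3049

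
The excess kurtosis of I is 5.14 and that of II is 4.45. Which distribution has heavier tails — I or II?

I

Higher excess kurtosis ⇒ heavier tails relative to the normal distribution.
5.14 vs 4.45: the larger is 5.14, so I has heavier tails.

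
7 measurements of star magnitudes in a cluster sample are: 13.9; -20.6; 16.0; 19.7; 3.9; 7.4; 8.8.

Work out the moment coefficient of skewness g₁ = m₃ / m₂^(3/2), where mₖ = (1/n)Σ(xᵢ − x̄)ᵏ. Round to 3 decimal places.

-1.370

x̄ = (13.9 - 20.6 + 16.0 + 19.7 + 3.9 + 7.4 + 8.8) / 7 = 7.0143
deviations (xᵢ − x̄): 6.8857, -27.6143, 8.9857, 12.6857, -3.1143, 0.3857, 1.7857
Σ(xᵢ − x̄)² = 1064.6686 ⇒ m₂ = 1064.6686/7 = 152.09551
Σ(xᵢ − x̄)³ = -17988.2077 ⇒ m₃ = -17988.2077/7 = -2569.74395
m₂^(3/2) = 152.09551^(1.5) = 1875.74843
g₁ = m₃ / m₂^(3/2) = -2569.74395 / 1875.74843 ≈ -1.370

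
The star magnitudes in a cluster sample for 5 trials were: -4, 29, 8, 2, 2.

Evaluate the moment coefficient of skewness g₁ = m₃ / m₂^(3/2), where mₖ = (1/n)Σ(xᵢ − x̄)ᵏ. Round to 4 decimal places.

x̄ = (-4 + 29 + 8 + 2 + 2) / 5 = 7.4000
deviations (xᵢ − x̄): -11.4000, 21.6000, 0.6000, -5.4000, -5.4000
Σ(xᵢ − x̄)² = 655.2000 ⇒ m₂ = 655.2000/5 = 131.04000
Σ(xᵢ − x̄)³ = 8281.4400 ⇒ m₃ = 8281.4400/5 = 1656.28800
m₂^(3/2) = 131.04000^(1.5) = 1500.05032
g₁ = m₃ / m₂^(3/2) = 1656.28800 / 1500.05032 ≈ 1.1042

1.1042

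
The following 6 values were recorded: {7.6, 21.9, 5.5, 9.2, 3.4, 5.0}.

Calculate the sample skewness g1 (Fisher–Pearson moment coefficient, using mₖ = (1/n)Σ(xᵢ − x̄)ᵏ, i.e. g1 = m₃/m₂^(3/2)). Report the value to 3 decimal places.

x̄ = (7.6 + 21.9 + 5.5 + 9.2 + 3.4 + 5.0) / 6 = 8.7667
deviations (xᵢ − x̄): -1.1667, 13.1333, -3.2667, 0.4333, -5.3667, -3.7667
Σ(xᵢ − x̄)² = 227.6933 ⇒ m₂ = 227.6933/6 = 37.94889
Σ(xᵢ − x̄)³ = 2020.9236 ⇒ m₃ = 2020.9236/6 = 336.82059
m₂^(3/2) = 37.94889^(1.5) = 233.77529
g1 = m₃ / m₂^(3/2) = 336.82059 / 233.77529 ≈ 1.441

1.441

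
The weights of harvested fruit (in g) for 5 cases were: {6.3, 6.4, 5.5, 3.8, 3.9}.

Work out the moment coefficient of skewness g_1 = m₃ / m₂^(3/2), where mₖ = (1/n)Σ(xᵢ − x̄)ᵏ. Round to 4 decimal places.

-0.2038

x̄ = (6.3 + 6.4 + 5.5 + 3.8 + 3.9) / 5 = 5.1800
deviations (xᵢ − x̄): 1.1200, 1.2200, 0.3200, -1.3800, -1.2800
Σ(xᵢ − x̄)² = 6.3880 ⇒ m₂ = 6.3880/5 = 1.27760
Σ(xᵢ − x̄)³ = -1.4717 ⇒ m₃ = -1.4717/5 = -0.29434
m₂^(3/2) = 1.27760^(1.5) = 1.44408
g_1 = m₃ / m₂^(3/2) = -0.29434 / 1.44408 ≈ -0.2038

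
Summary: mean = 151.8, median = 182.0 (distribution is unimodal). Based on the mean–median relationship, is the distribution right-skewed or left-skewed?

left-skewed

mean − median = 151.8 − 182.0 = -30.2
mean < median ⇒ the longer tail is on the left ⇒ left-skewed (negatively skewed).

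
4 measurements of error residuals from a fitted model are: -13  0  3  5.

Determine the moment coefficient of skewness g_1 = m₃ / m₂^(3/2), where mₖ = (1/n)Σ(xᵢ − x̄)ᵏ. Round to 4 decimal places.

x̄ = (-13 + 0 + 3 + 5) / 4 = -1.2500
deviations (xᵢ − x̄): -11.7500, 1.2500, 4.2500, 6.2500
Σ(xᵢ − x̄)² = 196.7500 ⇒ m₂ = 196.7500/4 = 49.18750
Σ(xᵢ − x̄)³ = -1299.3750 ⇒ m₃ = -1299.3750/4 = -324.84375
m₂^(3/2) = 49.18750^(1.5) = 344.97063
g_1 = m₃ / m₂^(3/2) = -324.84375 / 344.97063 ≈ -0.9417

-0.9417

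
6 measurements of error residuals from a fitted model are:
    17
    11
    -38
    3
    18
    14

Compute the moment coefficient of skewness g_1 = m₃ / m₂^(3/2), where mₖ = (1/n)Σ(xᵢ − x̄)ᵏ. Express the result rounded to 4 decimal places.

x̄ = (17 + 11 - 38 + 3 + 18 + 14) / 6 = 4.1667
deviations (xᵢ − x̄): 12.8333, 6.8333, -42.1667, -1.1667, 13.8333, 9.8333
Σ(xᵢ − x̄)² = 2278.8333 ⇒ m₂ = 2278.8333/6 = 379.80556
Σ(xᵢ − x̄)³ = -68944.4444 ⇒ m₃ = -68944.4444/6 = -11490.74074
m₂^(3/2) = 379.80556^(1.5) = 7401.87880
g_1 = m₃ / m₂^(3/2) = -11490.74074 / 7401.87880 ≈ -1.5524

-1.5524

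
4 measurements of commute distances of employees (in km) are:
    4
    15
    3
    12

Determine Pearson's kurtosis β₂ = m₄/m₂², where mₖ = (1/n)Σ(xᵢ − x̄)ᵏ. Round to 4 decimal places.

1.1829

x̄ = 8.5000
Σ(xᵢ − x̄)² = 105.0000 ⇒ m₂ = 26.25000
Σ(xᵢ − x̄)⁴ = 3260.2500 ⇒ m₄ = 815.06250
m₂² = 689.06250
β₂ = m₄/m₂² = 815.06250 / 689.06250 ≈ 1.1829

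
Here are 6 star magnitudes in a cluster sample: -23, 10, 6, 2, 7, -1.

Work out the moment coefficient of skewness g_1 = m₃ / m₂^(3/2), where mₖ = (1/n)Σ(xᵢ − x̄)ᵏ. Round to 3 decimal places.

x̄ = (-23 + 10 + 6 + 2 + 7 - 1) / 6 = 0.1667
deviations (xᵢ − x̄): -23.1667, 9.8333, 5.8333, 1.8333, 6.8333, -1.1667
Σ(xᵢ − x̄)² = 718.8333 ⇒ m₂ = 718.8333/6 = 119.80556
Σ(xᵢ − x̄)³ = -10960.4444 ⇒ m₃ = -10960.4444/6 = -1826.74074
m₂^(3/2) = 119.80556^(1.5) = 1311.34038
g_1 = m₃ / m₂^(3/2) = -1826.74074 / 1311.34038 ≈ -1.393

-1.393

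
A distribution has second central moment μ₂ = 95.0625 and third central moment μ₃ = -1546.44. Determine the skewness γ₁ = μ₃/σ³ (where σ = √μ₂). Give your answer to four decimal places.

-1.6685

σ = √μ₂ = √95.0625 = 9.75000
σ³ = μ₂^(3/2) = 926.85938
γ₁ = μ₃/σ³ = -1546.44 / 926.85938 ≈ -1.6685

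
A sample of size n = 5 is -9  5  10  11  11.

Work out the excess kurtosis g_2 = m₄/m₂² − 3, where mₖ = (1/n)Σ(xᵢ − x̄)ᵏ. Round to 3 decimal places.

-0.198

x̄ = 5.6000
Σ(xᵢ − x̄)² = 291.2000 ⇒ m₂ = 58.24000
Σ(xᵢ − x̄)⁴ = 47512.7360 ⇒ m₄ = 9502.54720
m₂² = 3391.89760
g_2 = m₄/m₂² − 3 = 2.80154 − 3 ≈ -0.198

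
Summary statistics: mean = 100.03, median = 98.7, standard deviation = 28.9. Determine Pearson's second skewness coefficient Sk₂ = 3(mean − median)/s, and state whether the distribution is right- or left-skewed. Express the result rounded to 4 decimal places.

Sk₂ = 3(100.03 − 98.7) / 28.9 = 3 × 1.3300 / 28.9
    = 3.9900 / 28.9 ≈ 0.1381
Sk₂ > 0 ⇒ mean > median ⇒ right-skewed (positive skew).

0.1381, right-skewed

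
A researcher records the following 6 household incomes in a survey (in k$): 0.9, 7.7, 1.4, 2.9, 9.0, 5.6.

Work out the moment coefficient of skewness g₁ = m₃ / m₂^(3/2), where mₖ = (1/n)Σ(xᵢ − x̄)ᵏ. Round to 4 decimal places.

0.1745

x̄ = (0.9 + 7.7 + 1.4 + 2.9 + 9.0 + 5.6) / 6 = 4.5833
deviations (xᵢ − x̄): -3.6833, 3.1167, -3.1833, -1.6833, 4.4167, 1.0167
Σ(xᵢ − x̄)² = 56.7883 ⇒ m₂ = 56.7883/6 = 9.46472
Σ(xᵢ − x̄)³ = 30.4804 ⇒ m₃ = 30.4804/6 = 5.08007
m₂^(3/2) = 9.46472^(1.5) = 29.11802
g₁ = m₃ / m₂^(3/2) = 5.08007 / 29.11802 ≈ 0.1745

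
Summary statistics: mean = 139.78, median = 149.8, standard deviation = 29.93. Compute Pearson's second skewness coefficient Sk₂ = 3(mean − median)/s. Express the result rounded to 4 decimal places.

Sk₂ = 3(139.78 − 149.8) / 29.93 = 3 × -10.0200 / 29.93
    = -30.0600 / 29.93 ≈ -1.0043

-1.0043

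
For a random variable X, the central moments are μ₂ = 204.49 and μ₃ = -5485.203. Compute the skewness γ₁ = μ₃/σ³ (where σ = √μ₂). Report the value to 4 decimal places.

-1.8758

σ = √μ₂ = √204.49 = 14.30000
σ³ = μ₂^(3/2) = 2924.20700
γ₁ = μ₃/σ³ = -5485.203 / 2924.20700 ≈ -1.8758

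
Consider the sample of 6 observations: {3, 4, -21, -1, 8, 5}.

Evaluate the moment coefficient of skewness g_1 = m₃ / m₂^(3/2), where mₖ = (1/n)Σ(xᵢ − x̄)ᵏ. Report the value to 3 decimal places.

x̄ = (3 + 4 - 21 - 1 + 8 + 5) / 6 = -0.3333
deviations (xᵢ − x̄): 3.3333, 4.3333, -20.6667, -0.6667, 8.3333, 5.3333
Σ(xᵢ − x̄)² = 555.3333 ⇒ m₂ = 555.3333/6 = 92.55556
Σ(xᵢ − x̄)³ = -7978.4444 ⇒ m₃ = -7978.4444/6 = -1329.74074
m₂^(3/2) = 92.55556^(1.5) = 890.43811
g_1 = m₃ / m₂^(3/2) = -1329.74074 / 890.43811 ≈ -1.493

-1.493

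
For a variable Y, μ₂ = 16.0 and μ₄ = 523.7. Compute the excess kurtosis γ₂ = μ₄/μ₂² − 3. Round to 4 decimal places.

μ₂² = 16.0² = 256.00000
μ₄/μ₂² = 523.7 / 256.00000 = 2.04570
γ₂ = 2.04570 − 3 ≈ -0.9543

-0.9543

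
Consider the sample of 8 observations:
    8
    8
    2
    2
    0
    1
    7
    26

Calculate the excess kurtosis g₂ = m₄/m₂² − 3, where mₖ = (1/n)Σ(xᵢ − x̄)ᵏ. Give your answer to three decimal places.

1.574

x̄ = 6.7500
Σ(xᵢ − x̄)² = 497.5000 ⇒ m₂ = 62.18750
Σ(xᵢ − x̄)⁴ = 141508.6563 ⇒ m₄ = 17688.58203
m₂² = 3867.28516
g₂ = m₄/m₂² − 3 = 4.57390 − 3 ≈ 1.574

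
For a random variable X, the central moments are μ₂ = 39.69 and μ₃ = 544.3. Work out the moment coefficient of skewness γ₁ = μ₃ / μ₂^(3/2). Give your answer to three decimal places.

2.177

σ = √μ₂ = √39.69 = 6.30000
σ³ = μ₂^(3/2) = 250.04700
γ₁ = μ₃/σ³ = 544.3 / 250.04700 ≈ 2.177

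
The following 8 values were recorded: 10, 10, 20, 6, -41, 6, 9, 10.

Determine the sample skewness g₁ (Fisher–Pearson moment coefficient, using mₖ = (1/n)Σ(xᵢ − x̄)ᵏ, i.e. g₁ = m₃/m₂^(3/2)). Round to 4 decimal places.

x̄ = (10 + 10 + 20 + 6 - 41 + 6 + 9 + 10) / 8 = 3.7500
deviations (xᵢ − x̄): 6.2500, 6.2500, 16.2500, 2.2500, -44.7500, 2.2500, 5.2500, 6.2500
Σ(xᵢ − x̄)² = 2421.5000 ⇒ m₂ = 2421.5000/8 = 302.68750
Σ(xᵢ − x̄)³ = -84423.7500 ⇒ m₃ = -84423.7500/8 = -10552.96875
m₂^(3/2) = 302.68750^(1.5) = 5266.13186
g₁ = m₃ / m₂^(3/2) = -10552.96875 / 5266.13186 ≈ -2.0039

-2.0039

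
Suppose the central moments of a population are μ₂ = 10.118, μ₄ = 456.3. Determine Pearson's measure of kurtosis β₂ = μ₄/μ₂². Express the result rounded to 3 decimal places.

μ₂² = 10.118² = 102.37392
μ₄/μ₂² = 456.3 / 102.37392 = 4.45719
β₂ ≈ 4.457

4.457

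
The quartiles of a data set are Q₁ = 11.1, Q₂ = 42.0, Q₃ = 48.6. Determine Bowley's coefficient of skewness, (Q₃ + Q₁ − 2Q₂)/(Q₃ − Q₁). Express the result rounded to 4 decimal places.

-0.6480

numerator: Q₃ + Q₁ − 2Q₂ = 48.6 + 11.1 − 2×42.0 = -24.3000
denominator: Q₃ − Q₁ = 48.6 − 11.1 = 37.5000
Bowley skewness = -24.3000 / 37.5000 ≈ -0.6480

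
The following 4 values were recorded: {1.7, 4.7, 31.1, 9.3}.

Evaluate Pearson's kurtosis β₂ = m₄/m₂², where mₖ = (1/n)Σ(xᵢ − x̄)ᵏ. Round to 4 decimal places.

x̄ = 11.7000
Σ(xᵢ − x̄)² = 531.1200 ⇒ m₂ = 132.78000
Σ(xᵢ − x̄)⁴ = 154081.0272 ⇒ m₄ = 38520.25680
m₂² = 17630.52840
β₂ = m₄/m₂² = 38520.25680 / 17630.52840 ≈ 2.1849

2.1849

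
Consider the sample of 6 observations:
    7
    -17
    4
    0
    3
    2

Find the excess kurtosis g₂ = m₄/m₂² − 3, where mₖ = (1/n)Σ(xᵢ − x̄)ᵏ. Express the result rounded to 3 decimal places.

x̄ = -0.1667
Σ(xᵢ − x̄)² = 366.8333 ⇒ m₂ = 61.13889
Σ(xᵢ − x̄)⁴ = 83355.4861 ⇒ m₄ = 13892.58102
m₂² = 3737.96373
g₂ = m₄/m₂² − 3 = 3.71662 − 3 ≈ 0.717

0.717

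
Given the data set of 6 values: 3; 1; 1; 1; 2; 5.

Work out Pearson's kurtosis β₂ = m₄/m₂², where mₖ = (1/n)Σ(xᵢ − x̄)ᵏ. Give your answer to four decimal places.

x̄ = 2.1667
Σ(xᵢ − x̄)² = 12.8333 ⇒ m₂ = 2.13889
Σ(xᵢ − x̄)⁴ = 70.4861 ⇒ m₄ = 11.74769
m₂² = 4.57485
β₂ = m₄/m₂² = 11.74769 / 4.57485 ≈ 2.5679

2.5679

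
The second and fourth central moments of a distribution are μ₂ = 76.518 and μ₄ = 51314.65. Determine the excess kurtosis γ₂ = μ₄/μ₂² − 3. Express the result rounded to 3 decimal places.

5.764

μ₂² = 76.518² = 5855.00432
μ₄/μ₂² = 51314.65 / 5855.00432 = 8.76424
γ₂ = 8.76424 − 3 ≈ 5.764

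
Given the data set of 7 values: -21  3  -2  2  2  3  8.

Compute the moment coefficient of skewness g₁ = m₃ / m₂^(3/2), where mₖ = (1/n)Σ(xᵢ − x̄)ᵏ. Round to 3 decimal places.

-1.630

x̄ = (-21 + 3 - 2 + 2 + 2 + 3 + 8) / 7 = -0.7143
deviations (xᵢ − x̄): -20.2857, 3.7143, -1.2857, 2.7143, 2.7143, 3.7143, 8.7143
Σ(xᵢ − x̄)² = 531.4286 ⇒ m₂ = 531.4286/7 = 75.91837
Σ(xᵢ − x̄)³ = -7545.6735 ⇒ m₃ = -7545.6735/7 = -1077.95335
m₂^(3/2) = 75.91837^(1.5) = 661.48544
g₁ = m₃ / m₂^(3/2) = -1077.95335 / 661.48544 ≈ -1.630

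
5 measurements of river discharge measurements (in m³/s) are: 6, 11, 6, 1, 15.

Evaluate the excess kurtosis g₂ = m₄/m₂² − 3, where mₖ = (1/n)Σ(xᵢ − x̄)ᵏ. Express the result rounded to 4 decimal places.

-1.1215

x̄ = 7.8000
Σ(xᵢ − x̄)² = 114.8000 ⇒ m₂ = 22.96000
Σ(xᵢ − x̄)⁴ = 4951.3760 ⇒ m₄ = 990.27520
m₂² = 527.16160
g₂ = m₄/m₂² − 3 = 1.87850 − 3 ≈ -1.1215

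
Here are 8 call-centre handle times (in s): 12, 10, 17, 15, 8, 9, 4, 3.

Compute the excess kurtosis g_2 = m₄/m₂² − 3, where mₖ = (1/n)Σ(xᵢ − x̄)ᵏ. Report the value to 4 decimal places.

x̄ = 9.7500
Σ(xᵢ − x̄)² = 167.5000 ⇒ m₂ = 20.93750
Σ(xᵢ − x̄)⁴ = 6726.9063 ⇒ m₄ = 840.86328
m₂² = 438.37891
g_2 = m₄/m₂² − 3 = 1.91812 − 3 ≈ -1.0819

-1.0819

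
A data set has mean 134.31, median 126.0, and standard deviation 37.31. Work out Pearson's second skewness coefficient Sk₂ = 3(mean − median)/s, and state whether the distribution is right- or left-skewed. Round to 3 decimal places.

Sk₂ = 3(134.31 − 126.0) / 37.31 = 3 × 8.3100 / 37.31
    = 24.9300 / 37.31 ≈ 0.668
Sk₂ > 0 ⇒ mean > median ⇒ right-skewed (positive skew).

0.668, right-skewed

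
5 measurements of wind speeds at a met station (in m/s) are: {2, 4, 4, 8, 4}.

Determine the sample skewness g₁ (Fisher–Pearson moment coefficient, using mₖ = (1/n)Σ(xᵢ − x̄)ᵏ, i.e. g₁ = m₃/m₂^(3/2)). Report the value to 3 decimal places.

x̄ = (2 + 4 + 4 + 8 + 4) / 5 = 4.4000
deviations (xᵢ − x̄): -2.4000, -0.4000, -0.4000, 3.6000, -0.4000
Σ(xᵢ − x̄)² = 19.2000 ⇒ m₂ = 19.2000/5 = 3.84000
Σ(xᵢ − x̄)³ = 32.6400 ⇒ m₃ = 32.6400/5 = 6.52800
m₂^(3/2) = 3.84000^(1.5) = 7.52483
g₁ = m₃ / m₂^(3/2) = 6.52800 / 7.52483 ≈ 0.868

0.868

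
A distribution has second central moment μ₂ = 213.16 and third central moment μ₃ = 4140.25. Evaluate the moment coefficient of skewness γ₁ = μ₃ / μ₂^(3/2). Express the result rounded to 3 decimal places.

σ = √μ₂ = √213.16 = 14.60000
σ³ = μ₂^(3/2) = 3112.13600
γ₁ = μ₃/σ³ = 4140.25 / 3112.13600 ≈ 1.330

1.330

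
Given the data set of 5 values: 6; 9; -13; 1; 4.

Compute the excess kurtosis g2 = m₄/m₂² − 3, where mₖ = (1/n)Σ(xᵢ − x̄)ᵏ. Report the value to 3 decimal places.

-0.276

x̄ = 1.4000
Σ(xᵢ − x̄)² = 293.2000 ⇒ m₂ = 58.64000
Σ(xᵢ − x̄)⁴ = 46827.8560 ⇒ m₄ = 9365.57120
m₂² = 3438.64960
g2 = m₄/m₂² − 3 = 2.72362 − 3 ≈ -0.276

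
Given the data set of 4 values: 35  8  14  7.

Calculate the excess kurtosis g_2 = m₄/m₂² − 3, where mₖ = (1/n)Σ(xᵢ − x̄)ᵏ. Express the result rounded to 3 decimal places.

x̄ = 16.0000
Σ(xᵢ − x̄)² = 510.0000 ⇒ m₂ = 127.50000
Σ(xᵢ − x̄)⁴ = 140994.0000 ⇒ m₄ = 35248.50000
m₂² = 16256.25000
g_2 = m₄/m₂² − 3 = 2.16830 − 3 ≈ -0.832

-0.832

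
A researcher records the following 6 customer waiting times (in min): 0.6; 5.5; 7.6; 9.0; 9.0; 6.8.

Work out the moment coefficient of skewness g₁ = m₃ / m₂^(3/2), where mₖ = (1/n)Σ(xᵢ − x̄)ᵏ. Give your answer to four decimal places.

-1.1327

x̄ = (0.6 + 5.5 + 7.6 + 9.0 + 9.0 + 6.8) / 6 = 6.4167
deviations (xᵢ − x̄): -5.8167, -0.9167, 1.1833, 2.5833, 2.5833, 0.3833
Σ(xᵢ − x̄)² = 49.5683 ⇒ m₂ = 49.5683/6 = 8.26139
Σ(xᵢ − x̄)³ = -161.3754 ⇒ m₃ = -161.3754/6 = -26.89591
m₂^(3/2) = 8.26139^(1.5) = 23.74541
g₁ = m₃ / m₂^(3/2) = -26.89591 / 23.74541 ≈ -1.1327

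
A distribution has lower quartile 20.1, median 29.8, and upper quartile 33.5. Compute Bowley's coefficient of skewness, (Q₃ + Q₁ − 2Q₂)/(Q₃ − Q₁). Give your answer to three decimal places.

-0.448

numerator: Q₃ + Q₁ − 2Q₂ = 33.5 + 20.1 − 2×29.8 = -6.0000
denominator: Q₃ − Q₁ = 33.5 − 20.1 = 13.4000
Bowley skewness = -6.0000 / 13.4000 ≈ -0.448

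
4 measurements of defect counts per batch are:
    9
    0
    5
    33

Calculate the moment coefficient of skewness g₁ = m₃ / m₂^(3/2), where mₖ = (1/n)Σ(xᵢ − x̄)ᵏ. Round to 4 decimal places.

0.9383

x̄ = (9 + 0 + 5 + 33) / 4 = 11.7500
deviations (xᵢ − x̄): -2.7500, -11.7500, -6.7500, 21.2500
Σ(xᵢ − x̄)² = 642.7500 ⇒ m₂ = 642.7500/4 = 160.68750
Σ(xᵢ − x̄)³ = 7645.1250 ⇒ m₃ = 7645.1250/4 = 1911.28125
m₂^(3/2) = 160.68750^(1.5) = 2036.91610
g₁ = m₃ / m₂^(3/2) = 1911.28125 / 2036.91610 ≈ 0.9383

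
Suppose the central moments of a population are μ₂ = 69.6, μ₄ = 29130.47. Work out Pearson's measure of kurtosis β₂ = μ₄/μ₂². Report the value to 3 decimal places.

6.014

μ₂² = 69.6² = 4844.16000
μ₄/μ₂² = 29130.47 / 4844.16000 = 6.01352
β₂ ≈ 6.014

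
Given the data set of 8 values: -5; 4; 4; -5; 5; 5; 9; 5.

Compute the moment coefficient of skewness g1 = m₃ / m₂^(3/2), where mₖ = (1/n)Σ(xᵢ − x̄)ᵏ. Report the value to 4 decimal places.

-0.7759

x̄ = (-5 + 4 + 4 - 5 + 5 + 5 + 9 + 5) / 8 = 2.7500
deviations (xᵢ − x̄): -7.7500, 1.2500, 1.2500, -7.7500, 2.2500, 2.2500, 6.2500, 2.2500
Σ(xᵢ − x̄)² = 177.5000 ⇒ m₂ = 177.5000/8 = 22.18750
Σ(xᵢ − x̄)³ = -648.7500 ⇒ m₃ = -648.7500/8 = -81.09375
m₂^(3/2) = 22.18750^(1.5) = 104.51113
g1 = m₃ / m₂^(3/2) = -81.09375 / 104.51113 ≈ -0.7759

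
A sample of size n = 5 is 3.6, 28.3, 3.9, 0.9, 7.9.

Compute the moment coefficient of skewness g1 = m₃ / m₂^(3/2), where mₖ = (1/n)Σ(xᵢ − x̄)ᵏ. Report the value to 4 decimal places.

1.3189

x̄ = (3.6 + 28.3 + 3.9 + 0.9 + 7.9) / 5 = 8.9200
deviations (xᵢ − x̄): -5.3200, 19.3800, -5.0200, -8.0200, -1.0200
Σ(xᵢ − x̄)² = 494.4480 ⇒ m₂ = 494.4480/5 = 98.88960
Σ(xᵢ − x̄)³ = 6484.8401 ⇒ m₃ = 6484.8401/5 = 1296.96802
m₂^(3/2) = 98.88960^(1.5) = 983.39032
g1 = m₃ / m₂^(3/2) = 1296.96802 / 983.39032 ≈ 1.3189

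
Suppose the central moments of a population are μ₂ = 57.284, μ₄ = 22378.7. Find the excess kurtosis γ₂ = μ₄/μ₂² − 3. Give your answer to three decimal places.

3.820

μ₂² = 57.284² = 3281.45666
μ₄/μ₂² = 22378.7 / 3281.45666 = 6.81975
γ₂ = 6.81975 − 3 ≈ 3.820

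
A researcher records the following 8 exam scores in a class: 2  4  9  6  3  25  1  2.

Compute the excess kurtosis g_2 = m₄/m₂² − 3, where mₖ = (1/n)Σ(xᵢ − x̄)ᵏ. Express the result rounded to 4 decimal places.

1.9665

x̄ = 6.5000
Σ(xᵢ − x̄)² = 438.0000 ⇒ m₂ = 54.75000
Σ(xᵢ − x̄)⁴ = 119098.5000 ⇒ m₄ = 14887.31250
m₂² = 2997.56250
g_2 = m₄/m₂² − 3 = 4.96647 − 3 ≈ 1.9665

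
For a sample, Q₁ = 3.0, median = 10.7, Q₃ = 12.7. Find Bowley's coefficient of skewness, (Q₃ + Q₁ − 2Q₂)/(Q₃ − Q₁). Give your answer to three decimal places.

-0.588

numerator: Q₃ + Q₁ − 2Q₂ = 12.7 + 3.0 − 2×10.7 = -5.7000
denominator: Q₃ − Q₁ = 12.7 − 3.0 = 9.7000
Bowley skewness = -5.7000 / 9.7000 ≈ -0.588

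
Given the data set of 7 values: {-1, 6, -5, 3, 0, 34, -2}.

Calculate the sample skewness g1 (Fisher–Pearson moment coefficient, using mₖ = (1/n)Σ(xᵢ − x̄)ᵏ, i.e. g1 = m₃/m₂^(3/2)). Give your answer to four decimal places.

1.7500

x̄ = (-1 + 6 - 5 + 3 + 0 + 34 - 2) / 7 = 5.0000
deviations (xᵢ − x̄): -6.0000, 1.0000, -10.0000, -2.0000, -5.0000, 29.0000, -7.0000
Σ(xᵢ − x̄)² = 1056.0000 ⇒ m₂ = 1056.0000/7 = 150.85714
Σ(xᵢ − x̄)³ = 22698.0000 ⇒ m₃ = 22698.0000/7 = 3242.57143
m₂^(3/2) = 150.85714^(1.5) = 1852.88650
g1 = m₃ / m₂^(3/2) = 3242.57143 / 1852.88650 ≈ 1.7500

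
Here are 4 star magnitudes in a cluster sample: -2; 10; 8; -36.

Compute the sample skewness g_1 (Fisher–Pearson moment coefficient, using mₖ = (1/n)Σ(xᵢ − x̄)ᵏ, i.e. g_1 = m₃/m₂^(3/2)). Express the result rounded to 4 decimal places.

x̄ = (-2 + 10 + 8 - 36) / 4 = -5.0000
deviations (xᵢ − x̄): 3.0000, 15.0000, 13.0000, -31.0000
Σ(xᵢ − x̄)² = 1364.0000 ⇒ m₂ = 1364.0000/4 = 341.00000
Σ(xᵢ − x̄)³ = -24192.0000 ⇒ m₃ = -24192.0000/4 = -6048.00000
m₂^(3/2) = 341.00000^(1.5) = 6296.96919
g_1 = m₃ / m₂^(3/2) = -6048.00000 / 6296.96919 ≈ -0.9605

-0.9605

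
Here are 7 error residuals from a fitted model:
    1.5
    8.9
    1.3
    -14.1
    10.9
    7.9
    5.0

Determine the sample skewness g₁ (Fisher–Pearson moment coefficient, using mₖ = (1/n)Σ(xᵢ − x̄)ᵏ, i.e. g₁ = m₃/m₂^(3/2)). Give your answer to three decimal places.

x̄ = (1.5 + 8.9 + 1.3 - 14.1 + 10.9 + 7.9 + 5.0) / 7 = 3.0571
deviations (xᵢ − x̄): -1.5571, 5.8429, -1.7571, -17.1571, 7.8429, 4.8429, 1.9429
Σ(xᵢ − x̄)² = 422.7571 ⇒ m₂ = 422.7571/7 = 60.39388
Σ(xᵢ − x̄)³ = -4256.9060 ⇒ m₃ = -4256.9060/7 = -608.12942
m₂^(3/2) = 60.39388^(1.5) = 469.34195
g₁ = m₃ / m₂^(3/2) = -608.12942 / 469.34195 ≈ -1.296

-1.296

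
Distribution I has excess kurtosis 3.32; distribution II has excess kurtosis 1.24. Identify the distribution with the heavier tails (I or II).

I

Higher excess kurtosis ⇒ heavier tails relative to the normal distribution.
3.32 vs 1.24: the larger is 3.32, so I has heavier tails.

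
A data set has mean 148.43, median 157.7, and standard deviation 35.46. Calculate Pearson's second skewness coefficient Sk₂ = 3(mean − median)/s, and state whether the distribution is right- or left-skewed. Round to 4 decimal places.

-0.7843, left-skewed

Sk₂ = 3(148.43 − 157.7) / 35.46 = 3 × -9.2700 / 35.46
    = -27.8100 / 35.46 ≈ -0.7843
Sk₂ < 0 ⇒ mean < median ⇒ left-skewed (negative skew).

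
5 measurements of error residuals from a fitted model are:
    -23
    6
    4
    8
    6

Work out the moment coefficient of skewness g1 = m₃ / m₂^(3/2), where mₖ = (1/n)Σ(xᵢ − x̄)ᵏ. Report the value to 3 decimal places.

-1.456

x̄ = (-23 + 6 + 4 + 8 + 6) / 5 = 0.2000
deviations (xᵢ − x̄): -23.2000, 5.8000, 3.8000, 7.8000, 5.8000
Σ(xᵢ − x̄)² = 680.8000 ⇒ m₂ = 680.8000/5 = 136.16000
Σ(xᵢ − x̄)³ = -11567.5200 ⇒ m₃ = -11567.5200/5 = -2313.50400
m₂^(3/2) = 136.16000^(1.5) = 1588.81860
g1 = m₃ / m₂^(3/2) = -2313.50400 / 1588.81860 ≈ -1.456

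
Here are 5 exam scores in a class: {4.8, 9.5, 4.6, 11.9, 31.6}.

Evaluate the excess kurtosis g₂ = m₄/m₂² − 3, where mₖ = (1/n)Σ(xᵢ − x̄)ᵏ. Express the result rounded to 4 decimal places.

x̄ = 12.4800
Σ(xᵢ − x̄)² = 495.8680 ⇒ m₂ = 99.17360
Σ(xᵢ − x̄)⁴ = 141058.2546 ⇒ m₄ = 28211.65093
m₂² = 9835.40294
g₂ = m₄/m₂² − 3 = 2.86838 − 3 ≈ -0.1316

-0.1316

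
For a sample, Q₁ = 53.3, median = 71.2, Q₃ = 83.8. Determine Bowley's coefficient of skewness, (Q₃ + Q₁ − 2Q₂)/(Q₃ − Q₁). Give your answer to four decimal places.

numerator: Q₃ + Q₁ − 2Q₂ = 83.8 + 53.3 − 2×71.2 = -5.3000
denominator: Q₃ − Q₁ = 83.8 − 53.3 = 30.5000
Bowley skewness = -5.3000 / 30.5000 ≈ -0.1738

-0.1738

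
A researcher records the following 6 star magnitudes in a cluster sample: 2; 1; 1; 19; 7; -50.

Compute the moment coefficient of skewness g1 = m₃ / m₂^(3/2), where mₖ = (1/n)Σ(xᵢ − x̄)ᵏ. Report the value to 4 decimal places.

x̄ = (2 + 1 + 1 + 19 + 7 - 50) / 6 = -3.3333
deviations (xᵢ − x̄): 5.3333, 4.3333, 4.3333, 22.3333, 10.3333, -46.6667
Σ(xᵢ − x̄)² = 2849.3333 ⇒ m₂ = 2849.3333/6 = 474.88889
Σ(xᵢ − x̄)³ = -89072.4444 ⇒ m₃ = -89072.4444/6 = -14845.40741
m₂^(3/2) = 474.88889^(1.5) = 10348.75279
g1 = m₃ / m₂^(3/2) = -14845.40741 / 10348.75279 ≈ -1.4345

-1.4345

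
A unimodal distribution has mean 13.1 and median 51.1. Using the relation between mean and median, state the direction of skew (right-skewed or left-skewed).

left-skewed

mean − median = 13.1 − 51.1 = -38.0
mean < median ⇒ the longer tail is on the left ⇒ left-skewed (negatively skewed).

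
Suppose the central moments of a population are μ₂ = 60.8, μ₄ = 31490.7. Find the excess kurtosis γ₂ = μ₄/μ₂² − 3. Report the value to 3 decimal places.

μ₂² = 60.8² = 3696.64000
μ₄/μ₂² = 31490.7 / 3696.64000 = 8.51874
γ₂ = 8.51874 − 3 ≈ 5.519

5.519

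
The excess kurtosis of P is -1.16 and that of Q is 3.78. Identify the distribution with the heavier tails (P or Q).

Higher excess kurtosis ⇒ heavier tails relative to the normal distribution.
-1.16 vs 3.78: the larger is 3.78, so Q has heavier tails. (Q is leptokurtic — heavier-than-normal tails; the other is platykurtic.)

Q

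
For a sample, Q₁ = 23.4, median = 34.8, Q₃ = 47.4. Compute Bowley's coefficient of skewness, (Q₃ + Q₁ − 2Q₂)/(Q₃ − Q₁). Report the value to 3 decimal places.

0.050

numerator: Q₃ + Q₁ − 2Q₂ = 47.4 + 23.4 − 2×34.8 = 1.2000
denominator: Q₃ − Q₁ = 47.4 − 23.4 = 24.0000
Bowley skewness = 1.2000 / 24.0000 ≈ 0.050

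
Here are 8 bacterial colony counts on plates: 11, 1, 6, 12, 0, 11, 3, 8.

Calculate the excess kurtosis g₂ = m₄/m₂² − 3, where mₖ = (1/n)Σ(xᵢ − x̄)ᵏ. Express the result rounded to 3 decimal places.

-1.529

x̄ = 6.5000
Σ(xᵢ − x̄)² = 158.0000 ⇒ m₂ = 19.75000
Σ(xᵢ − x̄)⁴ = 4590.5000 ⇒ m₄ = 573.81250
m₂² = 390.06250
g₂ = m₄/m₂² − 3 = 1.47108 − 3 ≈ -1.529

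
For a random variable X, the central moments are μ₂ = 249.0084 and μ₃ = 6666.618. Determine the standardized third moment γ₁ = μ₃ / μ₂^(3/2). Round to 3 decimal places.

σ = √μ₂ = √249.0084 = 15.78000
σ³ = μ₂^(3/2) = 3929.35255
γ₁ = μ₃/σ³ = 6666.618 / 3929.35255 ≈ 1.697

1.697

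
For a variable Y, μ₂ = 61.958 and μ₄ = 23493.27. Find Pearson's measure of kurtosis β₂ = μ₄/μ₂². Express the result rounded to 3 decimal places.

6.120

μ₂² = 61.958² = 3838.79376
μ₄/μ₂² = 23493.27 / 3838.79376 = 6.11996
β₂ ≈ 6.120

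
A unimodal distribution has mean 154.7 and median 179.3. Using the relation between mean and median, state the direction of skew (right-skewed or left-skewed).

mean − median = 154.7 − 179.3 = -24.6
mean < median ⇒ the longer tail is on the left ⇒ left-skewed (negatively skewed).

left-skewed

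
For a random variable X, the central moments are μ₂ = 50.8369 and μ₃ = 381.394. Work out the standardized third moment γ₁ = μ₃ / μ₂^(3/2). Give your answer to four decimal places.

σ = √μ₂ = √50.8369 = 7.13000
σ³ = μ₂^(3/2) = 362.46710
γ₁ = μ₃/σ³ = 381.394 / 362.46710 ≈ 1.0522

1.0522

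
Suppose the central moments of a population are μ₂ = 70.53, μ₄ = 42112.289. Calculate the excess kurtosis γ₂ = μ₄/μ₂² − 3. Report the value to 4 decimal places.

μ₂² = 70.53² = 4974.48090
μ₄/μ₂² = 42112.289 / 4974.48090 = 8.46567
γ₂ = 8.46567 − 3 ≈ 5.4657

5.4657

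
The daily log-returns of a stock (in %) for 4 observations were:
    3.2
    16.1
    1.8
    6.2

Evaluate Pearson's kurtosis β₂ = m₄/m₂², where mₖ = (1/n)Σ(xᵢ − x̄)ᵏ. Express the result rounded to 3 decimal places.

2.108

x̄ = 6.8250
Σ(xᵢ − x̄)² = 124.8075 ⇒ m₂ = 31.20188
Σ(xᵢ − x̄)⁴ = 8210.8308 ⇒ m₄ = 2052.70771
m₂² = 973.55700
β₂ = m₄/m₂² = 2052.70771 / 973.55700 ≈ 2.108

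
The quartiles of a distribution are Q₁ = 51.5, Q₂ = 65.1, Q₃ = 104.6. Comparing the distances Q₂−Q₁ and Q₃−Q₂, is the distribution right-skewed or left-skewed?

Q₂ − Q₁ = 13.6;  Q₃ − Q₂ = 39.5
Q₃ − Q₂ > Q₂ − Q₁ ⇒ the upper half is more spread out ⇒ right-skewed.

right-skewed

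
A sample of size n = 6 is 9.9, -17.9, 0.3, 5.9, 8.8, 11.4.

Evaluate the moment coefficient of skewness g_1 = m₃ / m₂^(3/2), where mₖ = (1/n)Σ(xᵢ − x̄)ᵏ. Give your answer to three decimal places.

-1.340

x̄ = (9.9 - 17.9 + 0.3 + 5.9 + 8.8 + 11.4) / 6 = 3.0667
deviations (xᵢ − x̄): 6.8333, -20.9667, -2.7667, 2.8333, 5.7333, 8.3333
Σ(xᵢ − x̄)² = 604.2933 ⇒ m₂ = 604.2933/6 = 100.71556
Σ(xᵢ − x̄)³ = -8129.1584 ⇒ m₃ = -8129.1584/6 = -1354.85974
m₂^(3/2) = 100.71556^(1.5) = 1010.75251
g_1 = m₃ / m₂^(3/2) = -1354.85974 / 1010.75251 ≈ -1.340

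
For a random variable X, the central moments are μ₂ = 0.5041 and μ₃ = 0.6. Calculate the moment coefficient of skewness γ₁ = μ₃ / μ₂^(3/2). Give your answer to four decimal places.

σ = √μ₂ = √0.5041 = 0.71000
σ³ = μ₂^(3/2) = 0.35791
γ₁ = μ₃/σ³ = 0.6 / 0.35791 ≈ 1.6764

1.6764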